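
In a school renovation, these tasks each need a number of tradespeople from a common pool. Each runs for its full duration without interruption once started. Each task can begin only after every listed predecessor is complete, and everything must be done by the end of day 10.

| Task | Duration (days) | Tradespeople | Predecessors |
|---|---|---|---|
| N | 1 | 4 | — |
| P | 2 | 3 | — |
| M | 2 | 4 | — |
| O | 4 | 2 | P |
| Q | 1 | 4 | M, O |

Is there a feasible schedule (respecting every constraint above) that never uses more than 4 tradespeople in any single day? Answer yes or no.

Schedule N@1, P@2, M@4, O@6, Q@10: d1:4  d2:3  d3:3  d4:4  d5:4  d6:2  d7:2  d8:2  d9:2  d10:4 — peak 4 ≤ 4.

yes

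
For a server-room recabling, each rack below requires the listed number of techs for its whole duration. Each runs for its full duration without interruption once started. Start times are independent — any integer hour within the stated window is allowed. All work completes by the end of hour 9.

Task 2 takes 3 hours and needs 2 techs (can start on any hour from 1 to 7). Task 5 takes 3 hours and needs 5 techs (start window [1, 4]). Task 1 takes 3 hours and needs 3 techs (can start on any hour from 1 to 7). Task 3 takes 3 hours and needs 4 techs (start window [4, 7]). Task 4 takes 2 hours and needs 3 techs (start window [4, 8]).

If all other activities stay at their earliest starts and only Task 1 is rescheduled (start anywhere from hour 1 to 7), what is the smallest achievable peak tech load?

Task 1@1: h1:10  h2:10  h3:10  h4:7  h5:7  h6:4  h7:0  h8:0  h9:0 → peak 10
Task 1@2: h1:7  h2:10  h3:10  h4:10  h5:7  h6:4  h7:0  h8:0  h9:0 → peak 10
Task 1@3: h1:7  h2:7  h3:10  h4:10  h5:10  h6:4  h7:0  h8:0  h9:0 → peak 10
Task 1@4: h1:7  h2:7  h3:7  h4:10  h5:10  h6:7  h7:0  h8:0  h9:0 → peak 10
Task 1@5: h1:7  h2:7  h3:7  h4:7  h5:10  h6:7  h7:3  h8:0  h9:0 → peak 10
Task 1@6: h1:7  h2:7  h3:7  h4:7  h5:7  h6:7  h7:3  h8:3  h9:0 → peak 7
Task 1@7: h1:7  h2:7  h3:7  h4:7  h5:7  h6:4  h7:3  h8:3  h9:3 → peak 7
Best is Task 1@6, peak 7.

7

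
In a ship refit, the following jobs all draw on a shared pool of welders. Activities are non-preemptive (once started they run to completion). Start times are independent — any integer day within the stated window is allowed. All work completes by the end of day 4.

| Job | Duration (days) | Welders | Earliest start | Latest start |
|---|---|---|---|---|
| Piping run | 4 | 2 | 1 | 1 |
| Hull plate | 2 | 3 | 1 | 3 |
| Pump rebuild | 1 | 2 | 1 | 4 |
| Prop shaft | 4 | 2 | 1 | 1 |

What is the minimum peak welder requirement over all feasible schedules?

7

Early-start (Piping run@1, Hull plate@1, Pump rebuild@1, Prop shaft@1) gives peak 9: d1:9  d2:7  d3:4  d4:4.
Shift Pump rebuild→3.
Schedule Piping run@1, Hull plate@1, Pump rebuild@3, Prop shaft@1: d1:7  d2:7  d3:6  d4:4 — peak 7.
No arrangement of the 12 feasible schedules does better.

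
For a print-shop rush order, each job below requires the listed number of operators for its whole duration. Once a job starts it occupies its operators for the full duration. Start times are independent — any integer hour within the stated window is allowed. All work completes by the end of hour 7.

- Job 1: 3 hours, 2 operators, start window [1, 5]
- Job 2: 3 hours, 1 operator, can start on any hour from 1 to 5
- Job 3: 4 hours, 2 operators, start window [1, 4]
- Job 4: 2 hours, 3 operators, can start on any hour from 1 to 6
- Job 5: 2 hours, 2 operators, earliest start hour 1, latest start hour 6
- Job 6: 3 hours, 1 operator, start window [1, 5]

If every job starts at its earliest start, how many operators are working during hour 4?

2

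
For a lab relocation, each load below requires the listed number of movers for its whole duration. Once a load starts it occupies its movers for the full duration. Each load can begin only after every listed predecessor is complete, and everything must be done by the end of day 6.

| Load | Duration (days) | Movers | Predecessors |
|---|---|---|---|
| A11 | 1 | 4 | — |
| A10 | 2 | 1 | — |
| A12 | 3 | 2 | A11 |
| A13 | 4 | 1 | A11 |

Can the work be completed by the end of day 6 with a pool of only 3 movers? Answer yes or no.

The minimum achievable peak is 4; 3 < 4, so no feasible schedule stays within the cap.

no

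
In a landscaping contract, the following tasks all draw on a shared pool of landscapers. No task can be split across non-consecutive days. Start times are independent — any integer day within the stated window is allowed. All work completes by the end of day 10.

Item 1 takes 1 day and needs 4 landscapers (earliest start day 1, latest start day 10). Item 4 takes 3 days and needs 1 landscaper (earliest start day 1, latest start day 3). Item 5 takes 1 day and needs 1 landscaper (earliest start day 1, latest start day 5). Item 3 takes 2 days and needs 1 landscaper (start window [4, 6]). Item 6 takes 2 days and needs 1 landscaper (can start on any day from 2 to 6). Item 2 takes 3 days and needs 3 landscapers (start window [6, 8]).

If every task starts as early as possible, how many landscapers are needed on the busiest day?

6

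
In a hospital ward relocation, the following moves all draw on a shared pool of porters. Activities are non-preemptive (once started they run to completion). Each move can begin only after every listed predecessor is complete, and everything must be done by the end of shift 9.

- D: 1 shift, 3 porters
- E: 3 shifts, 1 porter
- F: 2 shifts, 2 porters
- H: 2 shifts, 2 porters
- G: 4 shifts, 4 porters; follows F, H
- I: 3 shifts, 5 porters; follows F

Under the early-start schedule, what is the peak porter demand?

10

Early-start schedule: D@1, E@1, F@1, H@1, G@3, I@3.
Load per shift: shift 1: 8, shift 2: 5, shift 3: 10, shift 4: 9, shift 5: 9, shift 6: 4, shift 7: 0, shift 8: 0, shift 9: 0.
Peak is 10.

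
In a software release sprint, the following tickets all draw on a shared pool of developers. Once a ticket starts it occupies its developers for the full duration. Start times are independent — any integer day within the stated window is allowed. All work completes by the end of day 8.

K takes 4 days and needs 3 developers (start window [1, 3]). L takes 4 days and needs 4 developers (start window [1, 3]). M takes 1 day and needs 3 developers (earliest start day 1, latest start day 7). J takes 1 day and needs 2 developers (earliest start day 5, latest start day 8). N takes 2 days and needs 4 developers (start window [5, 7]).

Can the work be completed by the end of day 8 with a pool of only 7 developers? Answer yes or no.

Schedule K@1, L@1, M@5, J@5, N@6: d1:7  d2:7  d3:7  d4:7  d5:5  d6:4  d7:4  d8:0 — peak 7 ≤ 7.

yes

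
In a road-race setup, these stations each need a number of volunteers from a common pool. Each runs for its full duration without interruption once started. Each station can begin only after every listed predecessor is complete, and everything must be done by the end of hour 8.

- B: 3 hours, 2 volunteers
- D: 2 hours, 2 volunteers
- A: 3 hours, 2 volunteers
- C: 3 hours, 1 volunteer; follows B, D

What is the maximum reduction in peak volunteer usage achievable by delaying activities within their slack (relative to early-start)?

3

Early-start peak: h1:6  h2:6  h3:4  h4:1  h5:1  h6:1  h7:0  h8:0 ⇒ 6.
Leveled (B@1, D@4, A@6, C@6): h1:2  h2:2  h3:2  h4:2  h5:2  h6:3  h7:3  h8:3 ⇒ 3.
Reduction 6 − 3 = 3.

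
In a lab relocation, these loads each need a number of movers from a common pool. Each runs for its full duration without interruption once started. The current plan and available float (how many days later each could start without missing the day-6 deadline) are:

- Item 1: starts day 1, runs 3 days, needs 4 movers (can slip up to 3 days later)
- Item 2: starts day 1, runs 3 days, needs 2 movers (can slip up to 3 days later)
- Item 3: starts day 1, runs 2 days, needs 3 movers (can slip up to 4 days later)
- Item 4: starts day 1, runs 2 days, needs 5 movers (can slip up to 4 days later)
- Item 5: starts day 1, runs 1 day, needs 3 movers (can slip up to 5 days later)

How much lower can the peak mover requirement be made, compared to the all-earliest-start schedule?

Early-start peak: d1:17  d2:14  d3:6  d4:0  d5:0  d6:0 ⇒ 17.
Leveled (Item 1@1, Item 2@3, Item 3@1, Item 4@4, Item 5@6): d1:7  d2:7  d3:6  d4:7  d5:7  d6:3 ⇒ 7.
Reduction 17 − 7 = 10.

10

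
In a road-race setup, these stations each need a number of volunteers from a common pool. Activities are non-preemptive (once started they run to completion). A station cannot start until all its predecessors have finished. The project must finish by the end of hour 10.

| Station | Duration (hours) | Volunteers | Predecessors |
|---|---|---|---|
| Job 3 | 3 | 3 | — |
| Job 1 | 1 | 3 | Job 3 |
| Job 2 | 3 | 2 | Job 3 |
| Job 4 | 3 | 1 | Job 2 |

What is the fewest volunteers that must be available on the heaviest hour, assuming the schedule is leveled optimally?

3

Early-start (Job 3@1, Job 1@4, Job 2@4, Job 4@7) gives peak 5: h1:3  h2:3  h3:3  h4:5  h5:2  h6:2  h7:1  h8:1  h9:1  h10:0.
Shift Job 2→5, Job 4→8.
Schedule Job 3@1, Job 1@4, Job 2@5, Job 4@8: h1:3  h2:3  h3:3  h4:3  h5:2  h6:2  h7:2  h8:1  h9:1  h10:1 — peak 3.
Total volunteer-hours = 21 over 10 hours ⇒ peak ≥ ⌈21/10⌉ = 3, so 3 is optimal.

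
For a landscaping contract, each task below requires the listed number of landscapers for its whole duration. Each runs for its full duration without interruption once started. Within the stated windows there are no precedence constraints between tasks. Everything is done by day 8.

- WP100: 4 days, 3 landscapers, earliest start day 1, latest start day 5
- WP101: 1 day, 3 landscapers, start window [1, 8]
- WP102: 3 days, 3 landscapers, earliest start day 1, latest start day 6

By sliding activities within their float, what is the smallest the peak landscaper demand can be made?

Early-start (WP100@1, WP101@1, WP102@1) gives peak 9: d1:9  d2:6  d3:6  d4:3  d5:0  d6:0  d7:0  d8:0.
Shift WP101→5, WP102→6.
Schedule WP100@1, WP101@5, WP102@6: d1:3  d2:3  d3:3  d4:3  d5:3  d6:3  d7:3  d8:3 — peak 3.
Total landscaper-days = 24 over 8 days ⇒ peak ≥ ⌈24/8⌉ = 3, so 3 is optimal.

3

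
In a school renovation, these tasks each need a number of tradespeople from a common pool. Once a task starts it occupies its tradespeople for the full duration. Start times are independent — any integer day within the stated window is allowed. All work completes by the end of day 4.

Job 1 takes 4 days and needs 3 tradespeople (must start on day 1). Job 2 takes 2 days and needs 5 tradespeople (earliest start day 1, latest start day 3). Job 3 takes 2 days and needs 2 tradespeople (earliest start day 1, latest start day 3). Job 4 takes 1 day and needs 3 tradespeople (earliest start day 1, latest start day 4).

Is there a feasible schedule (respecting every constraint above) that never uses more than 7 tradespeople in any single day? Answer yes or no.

Total tradesperson-days = 29; over 4 days the average is 29/4 > 7, so some day must exceed 7.

no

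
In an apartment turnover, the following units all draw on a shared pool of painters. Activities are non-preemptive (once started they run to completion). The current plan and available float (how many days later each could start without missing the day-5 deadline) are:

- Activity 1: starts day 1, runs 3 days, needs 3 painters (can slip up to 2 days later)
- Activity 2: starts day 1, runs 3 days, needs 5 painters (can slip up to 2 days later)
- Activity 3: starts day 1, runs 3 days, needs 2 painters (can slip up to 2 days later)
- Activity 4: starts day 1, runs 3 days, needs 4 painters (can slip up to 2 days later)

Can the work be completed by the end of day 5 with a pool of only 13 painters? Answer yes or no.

no

The minimum achievable peak is 14; 13 < 14, so no feasible schedule stays within the cap.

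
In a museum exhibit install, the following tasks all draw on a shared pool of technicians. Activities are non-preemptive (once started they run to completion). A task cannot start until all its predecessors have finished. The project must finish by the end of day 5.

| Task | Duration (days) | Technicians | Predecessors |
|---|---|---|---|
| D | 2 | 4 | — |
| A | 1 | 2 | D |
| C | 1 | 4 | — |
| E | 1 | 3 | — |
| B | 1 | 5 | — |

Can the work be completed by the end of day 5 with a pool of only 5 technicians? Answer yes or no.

Schedule D@1, A@3, C@4, E@3, B@5: d1:4  d2:4  d3:5  d4:4  d5:5 — peak 5 ≤ 5.

yes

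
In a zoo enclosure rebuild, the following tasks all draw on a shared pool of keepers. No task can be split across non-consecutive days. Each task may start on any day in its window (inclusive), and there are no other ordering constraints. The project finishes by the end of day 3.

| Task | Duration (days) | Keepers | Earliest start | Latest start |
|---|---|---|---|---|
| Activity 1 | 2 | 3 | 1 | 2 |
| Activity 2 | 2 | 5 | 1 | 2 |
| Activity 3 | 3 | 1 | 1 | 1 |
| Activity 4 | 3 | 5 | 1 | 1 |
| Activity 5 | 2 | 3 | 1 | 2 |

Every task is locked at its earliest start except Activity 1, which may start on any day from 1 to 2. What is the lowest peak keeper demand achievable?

17

Activity 1@1: d1:17  d2:17  d3:6 → peak 17
Activity 1@2: d1:14  d2:17  d3:9 → peak 17
Best is Activity 1@1, peak 17.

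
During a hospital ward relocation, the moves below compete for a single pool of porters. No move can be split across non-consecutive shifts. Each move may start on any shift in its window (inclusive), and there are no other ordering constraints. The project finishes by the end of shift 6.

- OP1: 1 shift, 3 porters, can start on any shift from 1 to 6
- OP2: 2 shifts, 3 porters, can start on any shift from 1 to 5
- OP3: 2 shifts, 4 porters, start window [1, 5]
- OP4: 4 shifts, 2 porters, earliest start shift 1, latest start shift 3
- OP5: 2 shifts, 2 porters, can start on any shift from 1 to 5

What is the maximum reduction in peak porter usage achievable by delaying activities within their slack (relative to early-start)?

8

Early-start peak: s1:14  s2:11  s3:2  s4:2  s5:0  s6:0 ⇒ 14.
Leveled (OP1@1, OP2@1, OP3@3, OP4@2, OP5@5): s1:6  s2:5  s3:6  s4:6  s5:4  s6:2 ⇒ 6.
Reduction 14 − 6 = 8.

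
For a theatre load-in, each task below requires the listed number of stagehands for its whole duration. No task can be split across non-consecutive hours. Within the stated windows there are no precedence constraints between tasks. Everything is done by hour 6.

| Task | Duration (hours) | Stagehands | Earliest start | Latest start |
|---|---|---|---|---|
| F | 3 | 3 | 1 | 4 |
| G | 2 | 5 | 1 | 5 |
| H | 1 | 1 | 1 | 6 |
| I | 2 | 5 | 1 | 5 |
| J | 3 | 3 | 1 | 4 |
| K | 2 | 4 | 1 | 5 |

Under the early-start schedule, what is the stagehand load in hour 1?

At early start, hour 1 has: F, G, H, I, J, K.
Demand: 3 + 5 + 1 + 5 + 3 + 4 = 21.

21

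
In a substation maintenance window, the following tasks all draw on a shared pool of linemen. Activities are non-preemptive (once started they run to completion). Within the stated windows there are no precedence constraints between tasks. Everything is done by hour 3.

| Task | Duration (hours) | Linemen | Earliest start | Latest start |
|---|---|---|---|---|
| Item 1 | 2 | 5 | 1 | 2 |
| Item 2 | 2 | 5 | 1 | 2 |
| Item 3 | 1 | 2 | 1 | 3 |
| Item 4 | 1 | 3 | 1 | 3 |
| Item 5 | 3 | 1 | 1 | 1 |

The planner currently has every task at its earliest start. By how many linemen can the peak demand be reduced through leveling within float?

5

Early-start peak: h1:16  h2:11  h3:1 ⇒ 16.
Leveled (Item 1@1, Item 2@1, Item 3@3, Item 4@3, Item 5@1): h1:11  h2:11  h3:6 ⇒ 11.
Reduction 16 − 11 = 5.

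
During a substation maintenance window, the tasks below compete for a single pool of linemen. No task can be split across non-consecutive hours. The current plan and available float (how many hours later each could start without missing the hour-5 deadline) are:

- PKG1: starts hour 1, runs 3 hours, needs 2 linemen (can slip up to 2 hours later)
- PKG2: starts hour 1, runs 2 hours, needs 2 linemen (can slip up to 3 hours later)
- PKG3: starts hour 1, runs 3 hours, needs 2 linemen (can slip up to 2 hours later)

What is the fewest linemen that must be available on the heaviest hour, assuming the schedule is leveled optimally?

Early-start (PKG1@1, PKG2@1, PKG3@1) gives peak 6: h1:6  h2:6  h3:4  h4:0  h5:0.
Shift PKG3→3.
Schedule PKG1@1, PKG2@1, PKG3@3: h1:4  h2:4  h3:4  h4:2  h5:2 — peak 4.
Total lineman-hours = 16 over 5 hours ⇒ peak ≥ ⌈16/5⌉ = 4, so 4 is optimal.

4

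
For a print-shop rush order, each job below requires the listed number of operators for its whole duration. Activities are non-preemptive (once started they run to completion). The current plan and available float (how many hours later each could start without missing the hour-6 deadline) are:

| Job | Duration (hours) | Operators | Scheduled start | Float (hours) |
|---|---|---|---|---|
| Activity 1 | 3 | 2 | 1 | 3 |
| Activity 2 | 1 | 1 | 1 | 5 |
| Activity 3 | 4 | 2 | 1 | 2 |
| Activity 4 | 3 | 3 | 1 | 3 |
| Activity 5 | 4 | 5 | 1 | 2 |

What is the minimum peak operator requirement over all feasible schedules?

Early-start (Activity 1@1, Activity 2@1, Activity 3@1, Activity 4@1, Activity 5@1) gives peak 13: h1:13  h2:12  h3:12  h4:7  h5:0  h6:0.
Shift Activity 4→4.
Schedule Activity 1@1, Activity 2@1, Activity 3@1, Activity 4@4, Activity 5@1: h1:10  h2:9  h3:9  h4:10  h5:3  h6:3 — peak 10.

10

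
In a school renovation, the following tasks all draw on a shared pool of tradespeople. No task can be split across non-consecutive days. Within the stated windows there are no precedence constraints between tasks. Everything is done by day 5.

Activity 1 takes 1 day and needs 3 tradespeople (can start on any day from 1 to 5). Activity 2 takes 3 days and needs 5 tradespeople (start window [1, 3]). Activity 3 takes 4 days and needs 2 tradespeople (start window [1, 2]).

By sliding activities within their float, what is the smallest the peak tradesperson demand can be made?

Early-start (Activity 1@1, Activity 2@1, Activity 3@1) gives peak 10: d1:10  d2:7  d3:7  d4:2  d5:0.
Shift Activity 2→2.
Schedule Activity 1@1, Activity 2@2, Activity 3@1: d1:5  d2:7  d3:7  d4:7  d5:0 — peak 7.

7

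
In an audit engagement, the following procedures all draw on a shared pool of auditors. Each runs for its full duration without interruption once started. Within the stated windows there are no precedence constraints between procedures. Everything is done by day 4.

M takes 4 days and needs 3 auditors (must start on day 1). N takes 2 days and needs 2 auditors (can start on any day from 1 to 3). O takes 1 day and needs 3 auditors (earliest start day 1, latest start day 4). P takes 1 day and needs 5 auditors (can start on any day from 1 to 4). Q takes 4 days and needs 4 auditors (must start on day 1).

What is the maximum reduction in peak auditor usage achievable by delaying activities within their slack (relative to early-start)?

Early-start peak: d1:17  d2:9  d3:7  d4:7 ⇒ 17.
Leveled (M@1, N@1, O@1, P@3, Q@1): d1:12  d2:9  d3:12  d4:7 ⇒ 12.
Reduction 17 − 12 = 5.

5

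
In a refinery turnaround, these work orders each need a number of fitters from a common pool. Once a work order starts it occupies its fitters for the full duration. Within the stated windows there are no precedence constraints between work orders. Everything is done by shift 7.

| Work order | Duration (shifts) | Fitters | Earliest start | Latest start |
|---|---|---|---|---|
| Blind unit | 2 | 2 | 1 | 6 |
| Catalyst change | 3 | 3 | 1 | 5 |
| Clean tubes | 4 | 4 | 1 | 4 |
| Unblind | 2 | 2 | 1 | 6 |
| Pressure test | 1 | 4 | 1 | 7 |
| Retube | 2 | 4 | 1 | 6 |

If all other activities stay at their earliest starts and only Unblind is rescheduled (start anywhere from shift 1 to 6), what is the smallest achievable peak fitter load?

Unblind@1: s1:19  s2:15  s3:7  s4:4  s5:0  s6:0  s7:0 → peak 19
Unblind@2: s1:17  s2:15  s3:9  s4:4  s5:0  s6:0  s7:0 → peak 17
Unblind@3: s1:17  s2:13  s3:9  s4:6  s5:0  s6:0  s7:0 → peak 17
Unblind@4: s1:17  s2:13  s3:7  s4:6  s5:2  s6:0  s7:0 → peak 17
Unblind@5: s1:17  s2:13  s3:7  s4:4  s5:2  s6:2  s7:0 → peak 17
Unblind@6: s1:17  s2:13  s3:7  s4:4  s5:0  s6:2  s7:2 → peak 17
Best is Unblind@2, peak 17.

17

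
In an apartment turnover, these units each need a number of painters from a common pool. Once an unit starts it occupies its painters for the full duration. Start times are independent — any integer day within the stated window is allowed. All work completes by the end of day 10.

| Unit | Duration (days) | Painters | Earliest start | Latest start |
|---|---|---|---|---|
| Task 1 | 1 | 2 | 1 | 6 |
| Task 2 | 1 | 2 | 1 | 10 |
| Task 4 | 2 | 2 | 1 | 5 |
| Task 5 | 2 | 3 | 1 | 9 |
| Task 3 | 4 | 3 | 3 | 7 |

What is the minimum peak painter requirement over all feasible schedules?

Early-start (Task 1@1, Task 2@1, Task 4@1, Task 5@1, Task 3@3) gives peak 9: d1:9  d2:5  d3:3  d4:3  d5:3  d6:3  d7:0  d8:0  d9:0  d10:0.
Shift Task 2→2, Task 4→3, Task 5→5, Task 3→7.
Schedule Task 1@1, Task 2@2, Task 4@3, Task 5@5, Task 3@7: d1:2  d2:2  d3:2  d4:2  d5:3  d6:3  d7:3  d8:3  d9:3  d10:3 — peak 3.
Total painter-days = 26 over 10 days ⇒ peak ≥ ⌈26/10⌉ = 3, so 3 is optimal.

3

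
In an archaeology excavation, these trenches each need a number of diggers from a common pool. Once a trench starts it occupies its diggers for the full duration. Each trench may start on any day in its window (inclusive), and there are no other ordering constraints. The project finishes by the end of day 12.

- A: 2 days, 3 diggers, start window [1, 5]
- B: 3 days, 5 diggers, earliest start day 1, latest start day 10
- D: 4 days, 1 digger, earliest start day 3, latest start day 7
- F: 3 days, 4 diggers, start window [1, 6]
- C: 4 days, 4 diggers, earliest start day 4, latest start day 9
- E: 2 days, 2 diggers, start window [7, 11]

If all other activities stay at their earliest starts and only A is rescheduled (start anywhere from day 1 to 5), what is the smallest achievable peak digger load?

10

A@1: d1:12  d2:12  d3:10  d4:5  d5:5  d6:5  d7:6  d8:2  d9:0  d10:0  d11:0  d12:0 → peak 12
A@2: d1:9  d2:12  d3:13  d4:5  d5:5  d6:5  d7:6  d8:2  d9:0  d10:0  d11:0  d12:0 → peak 13
A@3: d1:9  d2:9  d3:13  d4:8  d5:5  d6:5  d7:6  d8:2  d9:0  d10:0  d11:0  d12:0 → peak 13
A@4: d1:9  d2:9  d3:10  d4:8  d5:8  d6:5  d7:6  d8:2  d9:0  d10:0  d11:0  d12:0 → peak 10
A@5: d1:9  d2:9  d3:10  d4:5  d5:8  d6:8  d7:6  d8:2  d9:0  d10:0  d11:0  d12:0 → peak 10
Best is A@4, peak 10.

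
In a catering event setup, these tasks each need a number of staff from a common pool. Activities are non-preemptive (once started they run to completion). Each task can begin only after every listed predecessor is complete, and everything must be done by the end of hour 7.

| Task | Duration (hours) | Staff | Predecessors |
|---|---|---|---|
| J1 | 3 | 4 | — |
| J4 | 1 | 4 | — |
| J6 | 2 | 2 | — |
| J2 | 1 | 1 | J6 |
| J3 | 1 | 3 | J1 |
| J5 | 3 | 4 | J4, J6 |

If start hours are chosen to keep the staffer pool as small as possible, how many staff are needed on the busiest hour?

7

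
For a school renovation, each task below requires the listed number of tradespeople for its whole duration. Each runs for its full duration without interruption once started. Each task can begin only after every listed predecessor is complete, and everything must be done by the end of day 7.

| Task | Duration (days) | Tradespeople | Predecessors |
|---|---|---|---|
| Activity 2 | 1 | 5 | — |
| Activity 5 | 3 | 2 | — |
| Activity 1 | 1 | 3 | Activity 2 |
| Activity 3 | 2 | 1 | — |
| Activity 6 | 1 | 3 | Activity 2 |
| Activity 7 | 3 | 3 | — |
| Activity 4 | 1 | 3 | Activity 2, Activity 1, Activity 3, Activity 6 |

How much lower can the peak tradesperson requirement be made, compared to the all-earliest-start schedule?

7

Early-start peak: d1:11  d2:12  d3:8  d4:0  d5:0  d6:0  d7:0 ⇒ 12.
Leveled (Activity 2@1, Activity 5@2, Activity 1@2, Activity 3@5, Activity 6@3, Activity 7@4, Activity 4@7): d1:5  d2:5  d3:5  d4:5  d5:4  d6:4  d7:3 ⇒ 5.
Reduction 12 − 5 = 7.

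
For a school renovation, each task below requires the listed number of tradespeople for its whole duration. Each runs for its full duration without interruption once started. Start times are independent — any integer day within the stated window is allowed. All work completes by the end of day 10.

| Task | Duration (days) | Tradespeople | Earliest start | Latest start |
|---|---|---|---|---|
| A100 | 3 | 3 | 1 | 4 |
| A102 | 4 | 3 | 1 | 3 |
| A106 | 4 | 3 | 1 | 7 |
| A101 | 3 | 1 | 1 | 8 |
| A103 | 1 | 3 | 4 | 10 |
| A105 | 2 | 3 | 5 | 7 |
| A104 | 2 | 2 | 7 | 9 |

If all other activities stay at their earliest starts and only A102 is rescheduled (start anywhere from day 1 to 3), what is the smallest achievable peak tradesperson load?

10

A102@1: d1:10  d2:10  d3:10  d4:9  d5:3  d6:3  d7:2  d8:2  d9:0  d10:0 → peak 10
A102@2: d1:7  d2:10  d3:10  d4:9  d5:6  d6:3  d7:2  d8:2  d9:0  d10:0 → peak 10
A102@3: d1:7  d2:7  d3:10  d4:9  d5:6  d6:6  d7:2  d8:2  d9:0  d10:0 → peak 10
Best is A102@1, peak 10.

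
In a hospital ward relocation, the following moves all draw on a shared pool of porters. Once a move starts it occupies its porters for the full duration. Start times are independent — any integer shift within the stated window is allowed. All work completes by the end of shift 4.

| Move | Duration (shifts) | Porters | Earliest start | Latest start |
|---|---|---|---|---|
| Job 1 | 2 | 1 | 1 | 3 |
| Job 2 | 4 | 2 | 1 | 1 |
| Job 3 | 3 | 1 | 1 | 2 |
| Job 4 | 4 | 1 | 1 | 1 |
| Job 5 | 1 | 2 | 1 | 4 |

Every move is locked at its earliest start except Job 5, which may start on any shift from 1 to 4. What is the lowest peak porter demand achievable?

5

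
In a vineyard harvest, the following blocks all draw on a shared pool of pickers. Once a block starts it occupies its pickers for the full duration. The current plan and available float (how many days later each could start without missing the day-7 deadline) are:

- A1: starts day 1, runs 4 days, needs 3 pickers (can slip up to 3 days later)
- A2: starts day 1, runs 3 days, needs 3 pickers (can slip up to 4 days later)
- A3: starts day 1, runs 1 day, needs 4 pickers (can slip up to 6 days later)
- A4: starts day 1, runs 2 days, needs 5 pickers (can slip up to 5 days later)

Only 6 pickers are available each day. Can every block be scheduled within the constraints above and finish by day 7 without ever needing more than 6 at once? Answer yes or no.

Schedule A1@1, A2@1, A3@5, A4@6: d1:6  d2:6  d3:6  d4:3  d5:4  d6:5  d7:5 — peak 6 ≤ 6.

yes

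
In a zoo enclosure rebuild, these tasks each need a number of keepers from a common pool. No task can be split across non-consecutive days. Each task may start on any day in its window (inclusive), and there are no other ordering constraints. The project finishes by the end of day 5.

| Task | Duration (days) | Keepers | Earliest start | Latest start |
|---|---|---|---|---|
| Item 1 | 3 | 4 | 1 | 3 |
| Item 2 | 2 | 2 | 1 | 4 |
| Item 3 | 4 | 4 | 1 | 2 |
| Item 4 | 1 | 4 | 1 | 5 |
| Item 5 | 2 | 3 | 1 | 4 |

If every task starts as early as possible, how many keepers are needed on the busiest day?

Early-start schedule: Item 1@1, Item 2@1, Item 3@1, Item 4@1, Item 5@1.
Load per day: day 1: 17, day 2: 13, day 3: 8, day 4: 4, day 5: 0.
Peak is 17.

17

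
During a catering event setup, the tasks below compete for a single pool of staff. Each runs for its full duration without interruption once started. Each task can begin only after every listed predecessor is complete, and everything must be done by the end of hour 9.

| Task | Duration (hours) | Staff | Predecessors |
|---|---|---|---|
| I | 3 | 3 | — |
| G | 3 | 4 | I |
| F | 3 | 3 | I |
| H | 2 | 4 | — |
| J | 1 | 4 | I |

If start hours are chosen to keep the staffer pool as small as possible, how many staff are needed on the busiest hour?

Early-start (I@1, G@4, F@4, H@1, J@4) gives peak 11: h1:7  h2:7  h3:3  h4:11  h5:7  h6:7  h7:0  h8:0  h9:0.
Shift J→7.
Schedule I@1, G@4, F@4, H@1, J@7: h1:7  h2:7  h3:3  h4:7  h5:7  h6:7  h7:4  h8:0  h9:0 — peak 7.

7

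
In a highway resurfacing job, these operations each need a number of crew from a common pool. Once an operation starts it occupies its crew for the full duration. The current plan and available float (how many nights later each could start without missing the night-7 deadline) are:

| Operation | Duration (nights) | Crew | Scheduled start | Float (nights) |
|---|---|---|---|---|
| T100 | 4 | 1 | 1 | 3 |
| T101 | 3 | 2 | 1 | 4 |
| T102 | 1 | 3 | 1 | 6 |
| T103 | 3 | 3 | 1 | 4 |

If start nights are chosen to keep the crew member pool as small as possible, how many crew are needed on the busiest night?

Early-start (T100@1, T101@1, T102@1, T103@1) gives peak 9: n1:9  n2:6  n3:6  n4:1  n5:0  n6:0  n7:0.
Shift T102→4, T103→5.
Schedule T100@1, T101@1, T102@4, T103@5: n1:3  n2:3  n3:3  n4:4  n5:3  n6:3  n7:3 — peak 4.
Total crew member-nights = 22 over 7 nights ⇒ peak ≥ ⌈22/7⌉ = 4, so 4 is optimal.

4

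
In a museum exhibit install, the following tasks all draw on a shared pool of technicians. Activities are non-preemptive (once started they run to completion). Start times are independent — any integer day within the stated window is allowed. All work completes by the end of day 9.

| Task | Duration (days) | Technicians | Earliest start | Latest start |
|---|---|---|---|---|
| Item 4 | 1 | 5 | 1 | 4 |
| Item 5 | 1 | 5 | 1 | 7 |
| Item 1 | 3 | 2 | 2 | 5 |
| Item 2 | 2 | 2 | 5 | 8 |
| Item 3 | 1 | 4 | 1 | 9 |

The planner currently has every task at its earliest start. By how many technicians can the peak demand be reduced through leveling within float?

Early-start peak: d1:14  d2:2  d3:2  d4:2  d5:2  d6:2  d7:0  d8:0  d9:0 ⇒ 14.
Leveled (Item 4@1, Item 5@2, Item 1@3, Item 2@5, Item 3@7): d1:5  d2:5  d3:2  d4:2  d5:4  d6:2  d7:4  d8:0  d9:0 ⇒ 5.
Reduction 14 − 5 = 9.

9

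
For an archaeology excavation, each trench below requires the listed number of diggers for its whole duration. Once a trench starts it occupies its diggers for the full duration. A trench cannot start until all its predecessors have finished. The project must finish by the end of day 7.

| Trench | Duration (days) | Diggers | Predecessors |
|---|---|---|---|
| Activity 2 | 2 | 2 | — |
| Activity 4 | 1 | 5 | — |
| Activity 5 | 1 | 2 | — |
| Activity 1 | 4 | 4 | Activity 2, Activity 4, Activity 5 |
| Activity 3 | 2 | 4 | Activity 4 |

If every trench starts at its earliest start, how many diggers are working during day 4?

4

At early start, day 4 has: Activity 1.
Demand: 4 = 4.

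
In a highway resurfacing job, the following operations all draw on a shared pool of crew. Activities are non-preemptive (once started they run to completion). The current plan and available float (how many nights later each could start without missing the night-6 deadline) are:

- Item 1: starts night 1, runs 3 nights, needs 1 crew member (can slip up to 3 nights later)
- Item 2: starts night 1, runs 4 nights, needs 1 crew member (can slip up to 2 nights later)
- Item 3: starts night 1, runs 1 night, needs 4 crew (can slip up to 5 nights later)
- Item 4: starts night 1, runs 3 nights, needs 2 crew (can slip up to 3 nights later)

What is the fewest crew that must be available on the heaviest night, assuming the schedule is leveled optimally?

4

Early-start (Item 1@1, Item 2@1, Item 3@1, Item 4@1) gives peak 8: n1:8  n2:4  n3:4  n4:1  n5:0  n6:0.
Shift Item 3→5.
Schedule Item 1@1, Item 2@1, Item 3@5, Item 4@1: n1:4  n2:4  n3:4  n4:1  n5:4  n6:0 — peak 4.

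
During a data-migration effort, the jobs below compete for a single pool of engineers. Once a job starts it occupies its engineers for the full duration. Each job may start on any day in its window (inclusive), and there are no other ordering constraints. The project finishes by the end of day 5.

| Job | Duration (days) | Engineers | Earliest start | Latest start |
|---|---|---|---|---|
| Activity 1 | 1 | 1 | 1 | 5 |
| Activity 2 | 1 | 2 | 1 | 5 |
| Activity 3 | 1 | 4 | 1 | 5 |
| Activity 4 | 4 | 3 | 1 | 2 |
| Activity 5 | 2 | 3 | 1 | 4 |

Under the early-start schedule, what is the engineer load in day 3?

3

At early start, day 3 has: Activity 4.
Demand: 3 = 3.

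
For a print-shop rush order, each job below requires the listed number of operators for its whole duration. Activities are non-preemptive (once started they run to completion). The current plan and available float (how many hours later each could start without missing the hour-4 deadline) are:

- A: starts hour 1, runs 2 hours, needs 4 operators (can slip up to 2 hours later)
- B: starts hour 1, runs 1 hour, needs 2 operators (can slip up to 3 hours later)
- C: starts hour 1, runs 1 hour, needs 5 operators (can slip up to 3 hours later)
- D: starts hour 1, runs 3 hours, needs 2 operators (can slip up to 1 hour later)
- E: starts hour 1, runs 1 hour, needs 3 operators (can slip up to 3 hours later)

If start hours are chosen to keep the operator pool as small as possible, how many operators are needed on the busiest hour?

7

Early-start (A@1, B@1, C@1, D@1, E@1) gives peak 16: h1:16  h2:6  h3:2  h4:0.
Shift C→3, D→2, E→4.
Schedule A@1, B@1, C@3, D@2, E@4: h1:6  h2:6  h3:7  h4:5 — peak 7.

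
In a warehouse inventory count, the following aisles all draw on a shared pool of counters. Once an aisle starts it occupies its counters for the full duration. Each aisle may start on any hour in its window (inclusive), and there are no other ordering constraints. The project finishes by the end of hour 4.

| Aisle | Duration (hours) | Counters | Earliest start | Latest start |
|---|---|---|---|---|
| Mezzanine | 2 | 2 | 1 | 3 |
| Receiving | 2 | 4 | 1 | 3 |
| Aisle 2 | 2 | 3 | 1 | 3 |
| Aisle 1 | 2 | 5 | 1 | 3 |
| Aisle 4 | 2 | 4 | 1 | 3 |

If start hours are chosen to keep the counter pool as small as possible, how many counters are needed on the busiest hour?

9

Early-start (Mezzanine@1, Receiving@1, Aisle 2@1, Aisle 1@1, Aisle 4@1) gives peak 18: h1:18  h2:18  h3:0  h4:0.
Shift Aisle 1→3, Aisle 4→3.
Schedule Mezzanine@1, Receiving@1, Aisle 2@1, Aisle 1@3, Aisle 4@3: h1:9  h2:9  h3:9  h4:9 — peak 9.
Total counter-hours = 36 over 4 hours ⇒ peak ≥ ⌈36/4⌉ = 9, so 9 is optimal.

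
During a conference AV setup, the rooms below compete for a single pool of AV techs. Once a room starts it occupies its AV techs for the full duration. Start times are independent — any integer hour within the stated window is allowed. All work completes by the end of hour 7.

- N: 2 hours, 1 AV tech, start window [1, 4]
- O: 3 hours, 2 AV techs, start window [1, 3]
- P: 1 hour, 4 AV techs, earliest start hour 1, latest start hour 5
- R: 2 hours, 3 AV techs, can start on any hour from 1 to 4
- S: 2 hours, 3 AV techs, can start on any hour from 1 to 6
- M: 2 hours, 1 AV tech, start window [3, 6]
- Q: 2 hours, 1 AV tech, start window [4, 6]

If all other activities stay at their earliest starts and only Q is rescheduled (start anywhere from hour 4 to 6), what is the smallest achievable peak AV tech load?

Q@4: h1:13  h2:9  h3:3  h4:2  h5:1  h6:0  h7:0 → peak 13
Q@5: h1:13  h2:9  h3:3  h4:1  h5:1  h6:1  h7:0 → peak 13
Q@6: h1:13  h2:9  h3:3  h4:1  h5:0  h6:1  h7:1 → peak 13
Best is Q@4, peak 13.

13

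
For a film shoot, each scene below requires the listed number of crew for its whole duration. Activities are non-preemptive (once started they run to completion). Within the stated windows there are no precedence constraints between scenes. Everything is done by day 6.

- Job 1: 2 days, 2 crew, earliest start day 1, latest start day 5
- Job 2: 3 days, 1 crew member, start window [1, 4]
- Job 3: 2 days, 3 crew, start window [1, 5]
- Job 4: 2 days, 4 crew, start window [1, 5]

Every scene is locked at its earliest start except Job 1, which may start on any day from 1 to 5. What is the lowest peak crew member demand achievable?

8

Job 1@1: d1:10  d2:10  d3:1  d4:0  d5:0  d6:0 → peak 10
Job 1@2: d1:8  d2:10  d3:3  d4:0  d5:0  d6:0 → peak 10
Job 1@3: d1:8  d2:8  d3:3  d4:2  d5:0  d6:0 → peak 8
Job 1@4: d1:8  d2:8  d3:1  d4:2  d5:2  d6:0 → peak 8
Job 1@5: d1:8  d2:8  d3:1  d4:0  d5:2  d6:2 → peak 8
Best is Job 1@3, peak 8.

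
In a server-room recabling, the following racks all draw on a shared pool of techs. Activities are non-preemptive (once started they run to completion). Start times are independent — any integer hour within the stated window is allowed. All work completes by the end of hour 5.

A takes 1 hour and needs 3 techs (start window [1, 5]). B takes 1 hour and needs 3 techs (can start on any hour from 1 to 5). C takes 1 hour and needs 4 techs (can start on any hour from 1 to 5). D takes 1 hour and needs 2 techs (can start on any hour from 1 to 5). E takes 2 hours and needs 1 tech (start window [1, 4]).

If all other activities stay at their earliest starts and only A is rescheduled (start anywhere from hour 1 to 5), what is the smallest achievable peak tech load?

10

A@1: h1:13  h2:1  h3:0  h4:0  h5:0 → peak 13
A@2: h1:10  h2:4  h3:0  h4:0  h5:0 → peak 10
A@3: h1:10  h2:1  h3:3  h4:0  h5:0 → peak 10
A@4: h1:10  h2:1  h3:0  h4:3  h5:0 → peak 10
A@5: h1:10  h2:1  h3:0  h4:0  h5:3 → peak 10
Best is A@2, peak 10.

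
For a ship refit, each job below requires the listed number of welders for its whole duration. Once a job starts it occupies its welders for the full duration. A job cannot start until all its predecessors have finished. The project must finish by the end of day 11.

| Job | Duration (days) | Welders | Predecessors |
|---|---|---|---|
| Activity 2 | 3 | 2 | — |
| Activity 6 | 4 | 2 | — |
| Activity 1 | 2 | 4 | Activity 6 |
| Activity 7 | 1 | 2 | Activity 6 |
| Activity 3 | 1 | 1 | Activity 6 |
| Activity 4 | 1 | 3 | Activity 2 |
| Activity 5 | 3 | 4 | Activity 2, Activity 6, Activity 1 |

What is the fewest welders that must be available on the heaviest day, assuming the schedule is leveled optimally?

Early-start (Activity 2@1, Activity 6@1, Activity 1@5, Activity 7@5, Activity 3@5, Activity 4@4, Activity 5@7) gives peak 7: d1:4  d2:4  d3:4  d4:5  d5:7  d6:4  d7:4  d8:4  d9:4  d10:0  d11:0.
Shift Activity 7→7, Activity 3→7, Activity 4→8, Activity 5→9.
Schedule Activity 2@1, Activity 6@1, Activity 1@5, Activity 7@7, Activity 3@7, Activity 4@8, Activity 5@9: d1:4  d2:4  d3:4  d4:2  d5:4  d6:4  d7:3  d8:3  d9:4  d10:4  d11:4 — peak 4.
Total welder-days = 40 over 11 days ⇒ peak ≥ ⌈40/11⌉ = 4, so 4 is optimal.

4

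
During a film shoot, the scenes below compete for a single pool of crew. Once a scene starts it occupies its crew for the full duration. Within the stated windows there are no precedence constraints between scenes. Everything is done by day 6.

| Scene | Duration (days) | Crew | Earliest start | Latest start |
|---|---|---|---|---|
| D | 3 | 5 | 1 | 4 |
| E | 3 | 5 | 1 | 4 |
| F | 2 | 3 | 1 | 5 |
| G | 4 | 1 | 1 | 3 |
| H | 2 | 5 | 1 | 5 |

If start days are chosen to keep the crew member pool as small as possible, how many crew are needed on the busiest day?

10

Early-start (D@1, E@1, F@1, G@1, H@1) gives peak 19: d1:19  d2:19  d3:11  d4:1  d5:0  d6:0.
Shift E→4, H→5.
Schedule D@1, E@4, F@1, G@1, H@5: d1:9  d2:9  d3:6  d4:6  d5:10  d6:10 — peak 10.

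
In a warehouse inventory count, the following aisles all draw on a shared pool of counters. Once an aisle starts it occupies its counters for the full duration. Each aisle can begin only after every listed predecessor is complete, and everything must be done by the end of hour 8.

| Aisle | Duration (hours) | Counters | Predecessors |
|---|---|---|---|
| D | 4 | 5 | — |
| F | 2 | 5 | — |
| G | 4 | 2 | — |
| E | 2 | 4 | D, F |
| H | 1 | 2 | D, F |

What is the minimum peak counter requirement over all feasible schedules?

7

Early-start (D@1, F@1, G@1, E@5, H@5) gives peak 12: h1:12  h2:12  h3:7  h4:7  h5:6  h6:4  h7:0  h8:0.
Shift F→5, E→7, H→7.
Schedule D@1, F@5, G@1, E@7, H@7: h1:7  h2:7  h3:7  h4:7  h5:5  h6:5  h7:6  h8:4 — peak 7.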